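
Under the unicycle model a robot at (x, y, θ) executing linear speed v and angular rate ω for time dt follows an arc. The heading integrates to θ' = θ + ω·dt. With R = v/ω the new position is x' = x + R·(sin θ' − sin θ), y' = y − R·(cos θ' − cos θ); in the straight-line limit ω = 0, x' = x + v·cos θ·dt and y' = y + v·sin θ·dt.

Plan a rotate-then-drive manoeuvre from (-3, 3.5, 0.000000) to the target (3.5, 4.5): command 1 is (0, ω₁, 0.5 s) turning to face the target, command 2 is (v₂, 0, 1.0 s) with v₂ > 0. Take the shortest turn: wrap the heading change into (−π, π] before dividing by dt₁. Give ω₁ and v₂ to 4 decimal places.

heading to target = atan2(4.5−3.5, 3.5−-3) = 0.1526
Δθ = wrap(0.1526 − 0.0000) = 0.1526; ω₁ = Δθ/dt₁ = 0.3053
distance = √((3.5−-3)² + (4.5−3.5)²) = 6.5765; v₂ = distance/dt₂ = 6.5765

ω₁ = 0.3053, v₂ = 6.5765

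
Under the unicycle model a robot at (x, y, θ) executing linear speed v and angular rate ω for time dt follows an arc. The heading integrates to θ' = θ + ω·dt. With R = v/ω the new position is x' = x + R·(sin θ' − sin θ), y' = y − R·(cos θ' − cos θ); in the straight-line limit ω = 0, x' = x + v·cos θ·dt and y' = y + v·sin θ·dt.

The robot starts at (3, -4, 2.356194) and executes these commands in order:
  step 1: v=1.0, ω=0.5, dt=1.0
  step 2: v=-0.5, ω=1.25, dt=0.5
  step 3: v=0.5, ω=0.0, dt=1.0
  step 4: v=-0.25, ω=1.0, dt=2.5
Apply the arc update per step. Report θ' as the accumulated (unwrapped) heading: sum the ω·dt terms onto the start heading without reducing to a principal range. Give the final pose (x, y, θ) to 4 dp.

(1.9144, -3.1806, 5.9812)

step 1: θ'=2.8562 (R=2.0000) → pose (2.1489, -3.4951, 2.8562)
step 2: θ'=3.4812 (R=-0.4000) → pose (2.3947, -3.4884, 3.4812)
step 3: θ'=3.4812 (straight) → pose (1.9233, -3.6550, 3.4812)
step 4: θ'=5.9812 (R=-0.2500) → pose (1.9144, -3.1806, 5.9812)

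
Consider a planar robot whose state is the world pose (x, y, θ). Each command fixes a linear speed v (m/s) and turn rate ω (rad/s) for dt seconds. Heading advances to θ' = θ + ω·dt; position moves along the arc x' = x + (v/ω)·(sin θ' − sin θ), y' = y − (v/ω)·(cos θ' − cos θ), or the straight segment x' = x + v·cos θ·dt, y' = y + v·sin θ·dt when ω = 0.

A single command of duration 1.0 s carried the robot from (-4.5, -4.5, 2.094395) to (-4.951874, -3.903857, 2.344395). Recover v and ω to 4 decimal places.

v = 0.7500, ω = 0.2500

Δθ = 2.344395 − 2.094395 = 0.250000
ω = Δθ/dt = 0.250000/1.0 = 0.2500
R = −Δy/(cos θ' − cos θ) = 3.0000
v = R·ω = 3.0000·0.2500 = 0.7500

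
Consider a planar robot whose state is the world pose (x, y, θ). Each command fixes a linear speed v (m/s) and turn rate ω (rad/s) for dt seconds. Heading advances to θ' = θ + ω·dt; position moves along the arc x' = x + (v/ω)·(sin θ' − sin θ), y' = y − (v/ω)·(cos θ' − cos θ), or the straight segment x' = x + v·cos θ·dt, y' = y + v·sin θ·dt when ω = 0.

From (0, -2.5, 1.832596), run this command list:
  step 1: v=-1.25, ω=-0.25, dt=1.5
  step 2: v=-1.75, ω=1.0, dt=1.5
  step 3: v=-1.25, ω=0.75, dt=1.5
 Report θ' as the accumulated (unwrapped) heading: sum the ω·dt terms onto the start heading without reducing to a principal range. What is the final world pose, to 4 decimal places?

step 1: θ'=1.4576 (R=5.0000) → pose (0.1384, -4.3589, 1.4576)
step 2: θ'=2.9576 (R=-1.7500) → pose (1.5570, -6.2770, 2.9576)
step 3: θ'=4.0826 (R=-1.6667) → pose (3.2088, -5.6201, 4.0826)

(3.2088, -5.6201, 4.0826)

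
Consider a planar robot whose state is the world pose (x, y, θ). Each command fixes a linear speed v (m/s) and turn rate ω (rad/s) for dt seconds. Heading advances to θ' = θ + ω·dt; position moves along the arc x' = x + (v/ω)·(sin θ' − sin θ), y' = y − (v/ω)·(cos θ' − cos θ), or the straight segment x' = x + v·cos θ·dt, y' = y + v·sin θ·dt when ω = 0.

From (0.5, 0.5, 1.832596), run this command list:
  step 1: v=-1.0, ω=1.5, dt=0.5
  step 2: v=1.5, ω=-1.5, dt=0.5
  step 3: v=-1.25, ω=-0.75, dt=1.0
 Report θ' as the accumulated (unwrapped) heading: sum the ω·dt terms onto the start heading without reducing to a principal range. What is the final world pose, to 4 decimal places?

(0.2169, -0.5168, 1.0826)

step 1: θ'=2.5826 (R=-0.6667) → pose (0.7904, 0.1074, 2.5826)
step 2: θ'=1.8326 (R=-1.0000) → pose (0.3548, 0.6963, 1.8326)
step 3: θ'=1.0826 (R=1.6667) → pose (0.2169, -0.5168, 1.0826)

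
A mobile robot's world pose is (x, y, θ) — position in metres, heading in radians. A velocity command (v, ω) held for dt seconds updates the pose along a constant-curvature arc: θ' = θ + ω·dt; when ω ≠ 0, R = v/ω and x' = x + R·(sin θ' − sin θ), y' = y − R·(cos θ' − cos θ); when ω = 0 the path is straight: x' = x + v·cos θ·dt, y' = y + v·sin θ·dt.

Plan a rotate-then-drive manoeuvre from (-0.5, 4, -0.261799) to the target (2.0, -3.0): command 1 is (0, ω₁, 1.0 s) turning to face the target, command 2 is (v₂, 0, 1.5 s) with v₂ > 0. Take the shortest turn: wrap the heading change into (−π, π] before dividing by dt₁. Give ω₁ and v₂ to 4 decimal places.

heading to target = atan2(-3−4, 2−-0.5) = -1.2278
Δθ = wrap(-1.2278 − -0.2618) = -0.9660; ω₁ = Δθ/dt₁ = -0.9660
distance = √((2−-0.5)² + (-3−4)²) = 7.4330; v₂ = distance/dt₂ = 4.9554

ω₁ = -0.9660, v₂ = 4.9554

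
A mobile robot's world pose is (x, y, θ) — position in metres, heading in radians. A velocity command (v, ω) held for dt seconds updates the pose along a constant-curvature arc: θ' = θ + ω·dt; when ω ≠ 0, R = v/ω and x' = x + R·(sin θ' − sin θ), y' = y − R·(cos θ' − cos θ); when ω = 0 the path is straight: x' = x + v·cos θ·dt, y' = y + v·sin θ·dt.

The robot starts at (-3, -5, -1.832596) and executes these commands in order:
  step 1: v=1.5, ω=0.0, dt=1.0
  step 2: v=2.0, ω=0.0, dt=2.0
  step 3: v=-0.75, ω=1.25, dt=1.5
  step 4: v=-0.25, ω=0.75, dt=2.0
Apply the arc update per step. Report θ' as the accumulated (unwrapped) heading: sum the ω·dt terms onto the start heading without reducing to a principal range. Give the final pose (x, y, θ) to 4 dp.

step 1: θ'=-1.8326 (straight) → pose (-3.3882, -6.4489, -1.8326)
step 2: θ'=-1.8326 (straight) → pose (-4.4235, -10.3126, -1.8326)
step 3: θ'=0.0424 (R=-0.6000) → pose (-5.0285, -9.5578, 0.0424)
step 4: θ'=1.5424 (R=-0.3333) → pose (-5.3476, -9.8814, 1.5424)

(-5.3476, -9.8814, 1.5424)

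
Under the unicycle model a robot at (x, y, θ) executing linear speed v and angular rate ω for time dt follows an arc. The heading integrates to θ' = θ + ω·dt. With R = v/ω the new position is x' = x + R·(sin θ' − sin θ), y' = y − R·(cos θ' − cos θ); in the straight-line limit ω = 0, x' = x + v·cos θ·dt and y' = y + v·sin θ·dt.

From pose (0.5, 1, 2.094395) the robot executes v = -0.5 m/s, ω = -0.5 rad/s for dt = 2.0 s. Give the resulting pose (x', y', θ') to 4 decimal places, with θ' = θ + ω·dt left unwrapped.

(0.5226, 0.0414, 1.0944)

θ' = 2.0944 + -0.5·2.0 = 1.0944
R = v/ω = -0.5/-0.5 = 1.0000
x' = 0.5 + 1.0000·(sin 1.0944 − sin 2.0944) = 0.5226
y' = 1 − 1.0000·(cos 1.0944 − cos 2.0944) = 0.0414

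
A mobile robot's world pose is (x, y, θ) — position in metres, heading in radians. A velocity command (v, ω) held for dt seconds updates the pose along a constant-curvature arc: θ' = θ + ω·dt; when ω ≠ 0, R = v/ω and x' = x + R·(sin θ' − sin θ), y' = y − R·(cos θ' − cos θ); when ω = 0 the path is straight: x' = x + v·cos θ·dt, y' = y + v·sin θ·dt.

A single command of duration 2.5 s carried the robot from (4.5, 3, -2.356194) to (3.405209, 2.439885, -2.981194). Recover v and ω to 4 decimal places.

v = 0.5000, ω = -0.2500

Δθ = -2.981194 − -2.356194 = -0.625000
ω = Δθ/dt = -0.625000/2.5 = -0.2500
R = Δx/(sin θ' − sin θ) = -2.0000
v = R·ω = -2.0000·-0.2500 = 0.5000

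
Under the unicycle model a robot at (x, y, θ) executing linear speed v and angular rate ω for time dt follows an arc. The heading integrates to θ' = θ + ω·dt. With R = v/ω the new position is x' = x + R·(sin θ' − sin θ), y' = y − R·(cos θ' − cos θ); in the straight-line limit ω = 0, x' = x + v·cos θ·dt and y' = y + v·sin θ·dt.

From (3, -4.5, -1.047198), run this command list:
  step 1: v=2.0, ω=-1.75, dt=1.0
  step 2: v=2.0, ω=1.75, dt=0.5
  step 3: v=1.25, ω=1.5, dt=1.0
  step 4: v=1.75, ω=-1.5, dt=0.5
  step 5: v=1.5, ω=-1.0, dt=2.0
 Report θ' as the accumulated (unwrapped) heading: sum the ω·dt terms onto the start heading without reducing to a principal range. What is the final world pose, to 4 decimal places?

(1.3187, -10.5694, -3.1722)

step 1: θ'=-2.7972 (R=-1.1429) → pose (2.3961, -6.1472, -2.7972)
step 2: θ'=-1.9222 (R=1.1429) → pose (1.7090, -6.8295, -1.9222)
step 3: θ'=-0.4222 (R=0.8333) → pose (2.1499, -7.8765, -0.4222)
step 4: θ'=-1.1722 (R=-1.1667) → pose (2.7470, -8.4879, -1.1722)
step 5: θ'=-3.1722 (R=-1.5000) → pose (1.3187, -10.5694, -3.1722)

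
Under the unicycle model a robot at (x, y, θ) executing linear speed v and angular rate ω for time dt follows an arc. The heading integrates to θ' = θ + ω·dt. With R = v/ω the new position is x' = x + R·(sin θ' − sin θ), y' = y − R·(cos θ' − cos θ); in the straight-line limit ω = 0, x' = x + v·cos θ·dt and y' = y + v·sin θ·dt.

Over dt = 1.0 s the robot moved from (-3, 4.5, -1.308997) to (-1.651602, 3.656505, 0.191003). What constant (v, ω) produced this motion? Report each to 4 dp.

Δθ = 0.191003 − -1.308997 = 1.500000
ω = Δθ/dt = 1.500000/1.0 = 1.5000
R = Δx/(sin θ' − sin θ) = 1.1667
v = R·ω = 1.1667·1.5000 = 1.7500

v = 1.7500, ω = 1.5000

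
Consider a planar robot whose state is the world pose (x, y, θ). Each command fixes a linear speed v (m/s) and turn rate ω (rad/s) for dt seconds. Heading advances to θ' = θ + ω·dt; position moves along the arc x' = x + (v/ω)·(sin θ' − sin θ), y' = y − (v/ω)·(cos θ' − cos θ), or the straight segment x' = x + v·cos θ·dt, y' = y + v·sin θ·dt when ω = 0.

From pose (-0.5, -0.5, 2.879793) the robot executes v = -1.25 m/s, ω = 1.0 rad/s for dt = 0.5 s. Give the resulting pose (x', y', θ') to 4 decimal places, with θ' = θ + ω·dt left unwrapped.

θ' = 2.8798 + 1.0·0.5 = 3.3798
R = v/ω = -1.25/1.0 = -1.2500
x' = -0.5 + -1.2500·(sin 3.3798 − sin 2.8798) = 0.1185
y' = -0.5 − -1.2500·(cos 3.3798 − cos 2.8798) = -0.5073

(0.1185, -0.5073, 3.3798)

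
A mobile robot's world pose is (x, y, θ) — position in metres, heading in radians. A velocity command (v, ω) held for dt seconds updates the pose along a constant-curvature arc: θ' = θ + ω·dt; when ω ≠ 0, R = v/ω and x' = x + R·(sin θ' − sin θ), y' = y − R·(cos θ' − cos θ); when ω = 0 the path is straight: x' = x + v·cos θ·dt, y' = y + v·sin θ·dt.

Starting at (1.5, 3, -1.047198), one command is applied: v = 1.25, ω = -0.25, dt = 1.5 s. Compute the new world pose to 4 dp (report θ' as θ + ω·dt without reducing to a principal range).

(2.1148, 1.2403, -1.4222)

θ' = -1.0472 + -0.25·1.5 = -1.4222
R = v/ω = 1.25/-0.25 = -5.0000
x' = 1.5 + -5.0000·(sin -1.4222 − sin -1.0472) = 2.1148
y' = 3 − -5.0000·(cos -1.4222 − cos -1.0472) = 1.2403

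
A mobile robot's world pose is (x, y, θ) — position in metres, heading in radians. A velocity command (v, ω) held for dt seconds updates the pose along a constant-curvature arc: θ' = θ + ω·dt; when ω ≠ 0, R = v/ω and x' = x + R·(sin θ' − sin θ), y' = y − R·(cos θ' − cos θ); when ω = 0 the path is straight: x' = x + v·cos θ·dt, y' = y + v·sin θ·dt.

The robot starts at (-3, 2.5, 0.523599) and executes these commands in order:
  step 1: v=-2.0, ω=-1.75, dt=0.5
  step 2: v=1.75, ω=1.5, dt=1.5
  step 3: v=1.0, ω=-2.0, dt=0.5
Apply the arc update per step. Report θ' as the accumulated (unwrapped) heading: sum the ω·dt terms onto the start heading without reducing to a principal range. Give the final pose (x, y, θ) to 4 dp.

(-2.3765, 4.3601, 0.8986)

step 1: θ'=-0.3514 (R=1.1429) → pose (-3.9648, 2.4167, -0.3514)
step 2: θ'=1.8986 (R=1.1667) → pose (-2.4587, 3.8877, 1.8986)
step 3: θ'=0.8986 (R=-0.5000) → pose (-2.3765, 4.3601, 0.8986)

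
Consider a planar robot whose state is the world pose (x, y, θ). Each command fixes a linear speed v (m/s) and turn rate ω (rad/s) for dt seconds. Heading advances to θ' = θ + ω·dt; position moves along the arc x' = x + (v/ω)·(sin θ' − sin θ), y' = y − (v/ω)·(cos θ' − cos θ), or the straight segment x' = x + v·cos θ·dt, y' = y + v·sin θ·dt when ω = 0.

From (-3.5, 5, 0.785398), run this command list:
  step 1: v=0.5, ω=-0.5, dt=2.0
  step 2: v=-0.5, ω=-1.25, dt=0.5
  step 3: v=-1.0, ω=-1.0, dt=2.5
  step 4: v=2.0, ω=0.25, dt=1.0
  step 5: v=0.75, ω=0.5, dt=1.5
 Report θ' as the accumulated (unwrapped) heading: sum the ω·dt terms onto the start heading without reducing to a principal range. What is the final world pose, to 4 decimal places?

(-4.8411, 6.7323, -2.3396)

step 1: θ'=-0.2146 (R=-1.0000) → pose (-2.5799, 5.2700, -0.2146)
step 2: θ'=-0.8396 (R=0.4000) → pose (-2.7925, 5.3937, -0.8396)
step 3: θ'=-3.3396 (R=1.0000) → pose (-1.8514, 7.0419, -3.3396)
step 4: θ'=-3.0896 (R=8.0000) → pose (-3.8409, 7.1874, -3.0896)
step 5: θ'=-2.3396 (R=1.5000) → pose (-4.8411, 6.7323, -2.3396)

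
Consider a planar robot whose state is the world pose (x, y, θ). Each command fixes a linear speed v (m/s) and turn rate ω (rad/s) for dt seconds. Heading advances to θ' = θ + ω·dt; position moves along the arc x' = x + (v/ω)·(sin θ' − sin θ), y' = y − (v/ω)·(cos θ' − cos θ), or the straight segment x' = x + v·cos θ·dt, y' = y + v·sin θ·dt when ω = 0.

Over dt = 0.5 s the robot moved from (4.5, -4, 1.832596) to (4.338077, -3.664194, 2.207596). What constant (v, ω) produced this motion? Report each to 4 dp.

v = 0.7500, ω = 0.7500

Δθ = 2.207596 − 1.832596 = 0.375000
ω = Δθ/dt = 0.375000/0.5 = 0.7500
R = −Δy/(cos θ' − cos θ) = 1.0000
v = R·ω = 1.0000·0.7500 = 0.7500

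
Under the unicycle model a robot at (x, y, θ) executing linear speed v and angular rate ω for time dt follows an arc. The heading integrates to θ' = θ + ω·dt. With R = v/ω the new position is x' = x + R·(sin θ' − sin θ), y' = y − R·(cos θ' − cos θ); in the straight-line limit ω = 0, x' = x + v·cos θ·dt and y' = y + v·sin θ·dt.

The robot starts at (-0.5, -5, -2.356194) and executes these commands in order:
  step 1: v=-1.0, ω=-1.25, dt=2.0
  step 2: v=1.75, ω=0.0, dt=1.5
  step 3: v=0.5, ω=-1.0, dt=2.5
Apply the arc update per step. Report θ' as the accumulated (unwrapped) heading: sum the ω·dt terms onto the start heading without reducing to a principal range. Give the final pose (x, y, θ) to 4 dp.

(2.1678, -2.9153, -7.3562)

step 1: θ'=-4.8562 (R=0.8000) → pose (0.8574, -5.6803, -4.8562)
step 2: θ'=-4.8562 (straight) → pose (1.2336, -3.0824, -4.8562)
step 3: θ'=-7.3562 (R=-0.5000) → pose (2.1678, -2.9153, -7.3562)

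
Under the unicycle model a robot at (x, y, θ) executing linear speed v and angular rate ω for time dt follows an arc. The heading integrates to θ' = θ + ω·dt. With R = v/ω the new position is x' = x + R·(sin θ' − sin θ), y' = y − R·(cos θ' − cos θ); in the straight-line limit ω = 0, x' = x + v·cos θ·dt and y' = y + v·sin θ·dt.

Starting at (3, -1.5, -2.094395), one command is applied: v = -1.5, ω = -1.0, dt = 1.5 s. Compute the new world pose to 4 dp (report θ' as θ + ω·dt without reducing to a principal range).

θ' = -2.0944 + -1.0·1.5 = -3.5944
R = v/ω = -1.5/-1.0 = 1.5000
x' = 3 + 1.5000·(sin -3.5944 − sin -2.0944) = 4.9553
y' = -1.5 − 1.5000·(cos -3.5944 − cos -2.0944) = -0.9012

(4.9553, -0.9012, -3.5944)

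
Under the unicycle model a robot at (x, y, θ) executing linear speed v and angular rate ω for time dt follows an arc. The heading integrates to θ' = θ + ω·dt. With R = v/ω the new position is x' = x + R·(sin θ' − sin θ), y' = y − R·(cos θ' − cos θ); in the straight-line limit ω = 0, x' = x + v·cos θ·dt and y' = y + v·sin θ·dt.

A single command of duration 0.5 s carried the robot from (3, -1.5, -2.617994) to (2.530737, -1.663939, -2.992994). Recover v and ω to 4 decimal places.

Δθ = -2.992994 − -2.617994 = -0.375000
ω = Δθ/dt = -0.375000/0.5 = -0.7500
R = Δx/(sin θ' − sin θ) = -1.3333
v = R·ω = -1.3333·-0.7500 = 1.0000

v = 1.0000, ω = -0.7500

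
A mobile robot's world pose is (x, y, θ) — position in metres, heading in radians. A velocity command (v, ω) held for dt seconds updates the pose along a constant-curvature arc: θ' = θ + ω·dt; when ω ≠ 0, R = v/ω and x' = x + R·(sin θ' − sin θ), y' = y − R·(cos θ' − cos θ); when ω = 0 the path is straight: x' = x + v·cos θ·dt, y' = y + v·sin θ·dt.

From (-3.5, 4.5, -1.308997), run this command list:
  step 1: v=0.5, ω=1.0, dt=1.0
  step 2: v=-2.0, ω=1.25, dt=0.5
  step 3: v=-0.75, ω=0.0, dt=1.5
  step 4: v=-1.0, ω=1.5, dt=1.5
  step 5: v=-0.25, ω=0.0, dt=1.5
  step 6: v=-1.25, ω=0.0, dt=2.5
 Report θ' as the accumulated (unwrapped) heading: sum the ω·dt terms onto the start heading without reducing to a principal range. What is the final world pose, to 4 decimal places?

(-2.4418, 0.7020, 2.5660)

step 1: θ'=-0.3090 (R=0.5000) → pose (-3.1691, 4.1531, -0.3090)
step 2: θ'=0.3160 (R=-1.6000) → pose (-4.1529, 4.1496, 0.3160)
step 3: θ'=0.3160 (straight) → pose (-5.2222, 3.8000, 0.3160)
step 4: θ'=2.5660 (R=-0.6667) → pose (-5.3779, 2.6071, 2.5660)
step 5: θ'=2.5660 (straight) → pose (-5.0633, 2.4030, 2.5660)
step 6: θ'=2.5660 (straight) → pose (-2.4418, 0.7020, 2.5660)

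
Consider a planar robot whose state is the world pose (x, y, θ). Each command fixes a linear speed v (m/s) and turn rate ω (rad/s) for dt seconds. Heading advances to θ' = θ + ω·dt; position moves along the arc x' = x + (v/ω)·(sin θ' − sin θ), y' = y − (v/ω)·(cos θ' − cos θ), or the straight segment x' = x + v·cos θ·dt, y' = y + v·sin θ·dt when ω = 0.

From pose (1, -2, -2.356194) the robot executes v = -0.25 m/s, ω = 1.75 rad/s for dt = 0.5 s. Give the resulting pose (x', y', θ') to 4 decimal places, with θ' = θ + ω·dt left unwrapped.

(1.0413, -1.8862, -1.4812)

θ' = -2.3562 + 1.75·0.5 = -1.4812
R = v/ω = -0.25/1.75 = -0.1429
x' = 1 + -0.1429·(sin -1.4812 − sin -2.3562) = 1.0413
y' = -2 − -0.1429·(cos -1.4812 − cos -2.3562) = -1.8862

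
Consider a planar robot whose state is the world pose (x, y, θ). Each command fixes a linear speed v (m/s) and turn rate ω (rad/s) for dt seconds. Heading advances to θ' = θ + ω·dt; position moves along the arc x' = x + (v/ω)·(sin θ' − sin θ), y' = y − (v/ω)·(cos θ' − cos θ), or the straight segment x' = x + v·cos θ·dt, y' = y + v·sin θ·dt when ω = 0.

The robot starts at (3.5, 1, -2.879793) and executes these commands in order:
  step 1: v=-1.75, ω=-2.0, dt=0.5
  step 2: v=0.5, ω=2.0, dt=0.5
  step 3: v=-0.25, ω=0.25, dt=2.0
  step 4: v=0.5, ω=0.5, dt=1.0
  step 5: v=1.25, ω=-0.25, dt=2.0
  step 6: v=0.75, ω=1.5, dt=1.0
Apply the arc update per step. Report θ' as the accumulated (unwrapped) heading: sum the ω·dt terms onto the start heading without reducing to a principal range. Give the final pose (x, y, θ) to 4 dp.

step 1: θ'=-3.8798 (R=0.8750) → pose (4.3153, 0.8020, -3.8798)
step 2: θ'=-2.8798 (R=0.2500) → pose (4.0824, 0.8586, -2.8798)
step 3: θ'=-2.3798 (R=-1.0000) → pose (4.5138, 1.1009, -2.3798)
step 4: θ'=-1.8798 (R=1.0000) → pose (4.2514, 0.6814, -1.8798)
step 5: θ'=-2.3798 (R=-5.0000) → pose (2.9393, -1.4160, -2.3798)
step 6: θ'=-0.8798 (R=0.5000) → pose (2.8991, -2.0965, -0.8798)

(2.8991, -2.0965, -0.8798)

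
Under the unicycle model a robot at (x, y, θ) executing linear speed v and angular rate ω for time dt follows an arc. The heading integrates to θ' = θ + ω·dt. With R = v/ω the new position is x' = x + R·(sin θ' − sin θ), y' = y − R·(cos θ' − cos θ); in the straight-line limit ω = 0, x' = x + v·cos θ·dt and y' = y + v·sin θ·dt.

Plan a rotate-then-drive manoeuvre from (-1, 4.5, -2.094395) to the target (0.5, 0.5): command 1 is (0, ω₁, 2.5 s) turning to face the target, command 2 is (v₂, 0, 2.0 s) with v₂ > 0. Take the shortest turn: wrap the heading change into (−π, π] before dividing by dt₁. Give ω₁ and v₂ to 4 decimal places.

ω₁ = 0.3529, v₂ = 2.1360

heading to target = atan2(0.5−4.5, 0.5−-1) = -1.2120
Δθ = wrap(-1.2120 − -2.0944) = 0.8824; ω₁ = Δθ/dt₁ = 0.3529
distance = √((0.5−-1)² + (0.5−4.5)²) = 4.2720; v₂ = distance/dt₂ = 2.1360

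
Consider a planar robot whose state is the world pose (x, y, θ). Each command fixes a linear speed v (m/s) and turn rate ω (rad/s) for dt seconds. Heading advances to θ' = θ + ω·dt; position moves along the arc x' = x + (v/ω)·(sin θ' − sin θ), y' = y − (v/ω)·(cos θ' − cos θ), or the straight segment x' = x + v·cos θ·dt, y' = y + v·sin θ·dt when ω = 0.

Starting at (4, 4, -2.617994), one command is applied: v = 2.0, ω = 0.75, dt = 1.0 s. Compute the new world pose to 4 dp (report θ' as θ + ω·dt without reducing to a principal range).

θ' = -2.6180 + 0.75·1.0 = -1.8680
R = v/ω = 2.0/0.75 = 2.6667
x' = 4 + 2.6667·(sin -1.8680 − sin -2.6180) = 2.7836
y' = 4 − 2.6667·(cos -1.8680 − cos -2.6180) = 2.4715

(2.7836, 2.4715, -1.8680)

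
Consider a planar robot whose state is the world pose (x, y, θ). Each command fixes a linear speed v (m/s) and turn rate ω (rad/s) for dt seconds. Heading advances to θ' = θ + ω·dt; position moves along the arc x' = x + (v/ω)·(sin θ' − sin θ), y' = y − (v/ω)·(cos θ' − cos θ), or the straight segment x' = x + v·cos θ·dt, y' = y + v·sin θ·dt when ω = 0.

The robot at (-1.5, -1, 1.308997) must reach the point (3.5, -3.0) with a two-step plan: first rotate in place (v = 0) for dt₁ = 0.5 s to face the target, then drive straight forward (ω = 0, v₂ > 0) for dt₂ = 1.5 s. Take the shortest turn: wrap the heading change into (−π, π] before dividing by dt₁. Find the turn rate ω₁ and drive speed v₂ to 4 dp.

ω₁ = -3.3790, v₂ = 3.5901

heading to target = atan2(-3−-1, 3.5−-1.5) = -0.3805
Δθ = wrap(-0.3805 − 1.3090) = -1.6895; ω₁ = Δθ/dt₁ = -3.3790
distance = √((3.5−-1.5)² + (-3−-1)²) = 5.3852; v₂ = distance/dt₂ = 3.5901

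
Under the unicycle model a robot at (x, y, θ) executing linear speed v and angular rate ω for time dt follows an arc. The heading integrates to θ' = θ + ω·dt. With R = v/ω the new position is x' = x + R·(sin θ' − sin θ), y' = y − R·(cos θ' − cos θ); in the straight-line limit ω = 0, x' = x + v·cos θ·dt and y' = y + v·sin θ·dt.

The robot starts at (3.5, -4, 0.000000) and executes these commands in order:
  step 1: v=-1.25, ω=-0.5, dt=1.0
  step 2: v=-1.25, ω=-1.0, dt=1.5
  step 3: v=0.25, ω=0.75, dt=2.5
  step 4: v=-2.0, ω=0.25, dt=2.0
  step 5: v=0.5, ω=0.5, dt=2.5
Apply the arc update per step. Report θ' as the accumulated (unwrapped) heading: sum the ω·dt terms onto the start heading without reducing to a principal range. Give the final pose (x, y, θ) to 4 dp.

(-1.2697, -2.0551, 1.6250)

step 1: θ'=-0.5000 (R=2.5000) → pose (2.3014, -3.6940, -0.5000)
step 2: θ'=-2.0000 (R=1.2500) → pose (1.7641, -2.0768, -2.0000)
step 3: θ'=-0.1250 (R=0.3333) → pose (2.0256, -2.5462, -0.1250)
step 4: θ'=0.3750 (R=-8.0000) → pose (-1.9019, -3.0398, 0.3750)
step 5: θ'=1.6250 (R=1.0000) → pose (-1.2697, -2.0551, 1.6250)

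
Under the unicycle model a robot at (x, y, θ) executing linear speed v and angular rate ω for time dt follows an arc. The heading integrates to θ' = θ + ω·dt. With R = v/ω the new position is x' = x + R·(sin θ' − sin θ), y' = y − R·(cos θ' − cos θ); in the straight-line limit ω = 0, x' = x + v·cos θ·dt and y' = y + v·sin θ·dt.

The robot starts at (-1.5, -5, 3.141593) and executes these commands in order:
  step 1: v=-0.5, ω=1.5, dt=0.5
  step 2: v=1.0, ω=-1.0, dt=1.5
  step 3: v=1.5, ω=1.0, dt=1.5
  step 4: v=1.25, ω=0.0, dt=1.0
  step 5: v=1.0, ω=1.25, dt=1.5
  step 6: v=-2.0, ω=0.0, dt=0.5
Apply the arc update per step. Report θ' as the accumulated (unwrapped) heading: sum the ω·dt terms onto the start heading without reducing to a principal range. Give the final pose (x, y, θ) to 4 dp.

step 1: θ'=3.8916 (R=-0.3333) → pose (-1.2728, -4.9106, 3.8916)
step 2: θ'=2.3916 (R=-1.0000) → pose (-2.6361, -4.9106, 2.3916)
step 3: θ'=3.8916 (R=1.5000) → pose (-4.6810, -4.9106, 3.8916)
step 4: θ'=3.8916 (straight) → pose (-5.5956, -5.7626, 3.8916)
step 5: θ'=5.7666 (R=0.8000) → pose (-5.4454, -7.0436, 5.7666)
step 6: θ'=5.7666 (straight) → pose (-6.3149, -6.5496, 5.7666)

(-6.3149, -6.5496, 5.7666)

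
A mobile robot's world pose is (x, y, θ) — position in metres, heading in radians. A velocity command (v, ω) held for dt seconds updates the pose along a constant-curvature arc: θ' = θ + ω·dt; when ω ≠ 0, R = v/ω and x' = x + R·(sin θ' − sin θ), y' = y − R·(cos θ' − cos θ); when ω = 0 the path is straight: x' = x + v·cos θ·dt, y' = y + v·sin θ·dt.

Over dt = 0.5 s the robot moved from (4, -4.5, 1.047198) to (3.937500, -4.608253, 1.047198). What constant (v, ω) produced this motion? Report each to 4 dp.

v = -0.2500, ω = 0.0000

Δθ = 1.047198 − 1.047198 = 0.000000
ω = Δθ/dt = 0.000000/0.5 = 0.0000
ω = 0 → v = (Δx·cos θ + Δy·sin θ)/dt = -0.2500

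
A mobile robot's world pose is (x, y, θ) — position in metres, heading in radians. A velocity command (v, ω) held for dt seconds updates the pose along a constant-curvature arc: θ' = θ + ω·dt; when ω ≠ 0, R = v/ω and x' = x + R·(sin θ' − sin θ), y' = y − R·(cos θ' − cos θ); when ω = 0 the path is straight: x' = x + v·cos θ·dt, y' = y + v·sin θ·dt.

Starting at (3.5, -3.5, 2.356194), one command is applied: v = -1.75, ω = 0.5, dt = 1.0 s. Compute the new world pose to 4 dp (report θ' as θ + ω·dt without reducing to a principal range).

(4.9895, -4.3836, 2.8562)

θ' = 2.3562 + 0.5·1.0 = 2.8562
R = v/ω = -1.75/0.5 = -3.5000
x' = 3.5 + -3.5000·(sin 2.8562 − sin 2.3562) = 4.9895
y' = -3.5 − -3.5000·(cos 2.8562 − cos 2.3562) = -4.3836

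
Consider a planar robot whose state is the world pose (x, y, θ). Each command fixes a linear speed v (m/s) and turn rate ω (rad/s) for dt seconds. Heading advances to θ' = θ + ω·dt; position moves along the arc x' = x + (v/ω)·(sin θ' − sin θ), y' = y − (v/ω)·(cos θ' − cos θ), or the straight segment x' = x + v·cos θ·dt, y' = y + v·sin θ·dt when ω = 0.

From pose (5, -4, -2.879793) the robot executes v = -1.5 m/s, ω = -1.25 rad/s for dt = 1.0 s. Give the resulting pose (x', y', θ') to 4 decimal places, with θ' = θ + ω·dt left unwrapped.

(6.3126, -4.4989, -4.1298)

θ' = -2.8798 + -1.25·1.0 = -4.1298
R = v/ω = -1.5/-1.25 = 1.2000
x' = 5 + 1.2000·(sin -4.1298 − sin -2.8798) = 6.3126
y' = -4 − 1.2000·(cos -4.1298 − cos -2.8798) = -4.4989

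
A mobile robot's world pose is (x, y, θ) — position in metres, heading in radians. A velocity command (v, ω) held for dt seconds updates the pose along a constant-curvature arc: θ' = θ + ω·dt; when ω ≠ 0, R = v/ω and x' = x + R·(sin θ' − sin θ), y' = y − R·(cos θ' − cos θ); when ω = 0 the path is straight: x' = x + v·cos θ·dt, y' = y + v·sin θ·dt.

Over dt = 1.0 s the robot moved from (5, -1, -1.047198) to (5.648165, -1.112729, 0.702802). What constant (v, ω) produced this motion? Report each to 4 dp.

v = 0.7500, ω = 1.7500

Δθ = 0.702802 − -1.047198 = 1.750000
ω = Δθ/dt = 1.750000/1.0 = 1.7500
R = Δx/(sin θ' − sin θ) = 0.4286
v = R·ω = 0.4286·1.7500 = 0.7500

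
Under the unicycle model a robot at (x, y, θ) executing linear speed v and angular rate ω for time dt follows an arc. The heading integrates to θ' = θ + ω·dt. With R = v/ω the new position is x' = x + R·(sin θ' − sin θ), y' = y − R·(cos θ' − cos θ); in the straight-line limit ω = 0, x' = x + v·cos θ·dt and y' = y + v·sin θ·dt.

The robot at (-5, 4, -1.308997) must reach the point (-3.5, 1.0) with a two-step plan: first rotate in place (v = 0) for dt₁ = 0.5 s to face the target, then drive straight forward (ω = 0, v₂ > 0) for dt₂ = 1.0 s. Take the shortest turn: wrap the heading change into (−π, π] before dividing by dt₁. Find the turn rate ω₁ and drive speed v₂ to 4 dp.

heading to target = atan2(1−4, -3.5−-5) = -1.1071
Δθ = wrap(-1.1071 − -1.3090) = 0.2018; ω₁ = Δθ/dt₁ = 0.4037
distance = √((-3.5−-5)² + (1−4)²) = 3.3541; v₂ = distance/dt₂ = 3.3541

ω₁ = 0.4037, v₂ = 3.3541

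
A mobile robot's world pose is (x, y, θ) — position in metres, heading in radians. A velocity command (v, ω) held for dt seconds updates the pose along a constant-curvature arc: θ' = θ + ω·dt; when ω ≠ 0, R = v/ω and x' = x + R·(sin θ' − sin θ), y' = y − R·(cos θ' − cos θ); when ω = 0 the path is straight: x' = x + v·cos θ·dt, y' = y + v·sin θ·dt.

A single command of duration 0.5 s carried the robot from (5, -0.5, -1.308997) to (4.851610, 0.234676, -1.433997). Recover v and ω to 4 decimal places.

Δθ = -1.433997 − -1.308997 = -0.125000
ω = Δθ/dt = -0.125000/0.5 = -0.2500
R = −Δy/(cos θ' − cos θ) = 6.0000
v = R·ω = 6.0000·-0.2500 = -1.5000

v = -1.5000, ω = -0.2500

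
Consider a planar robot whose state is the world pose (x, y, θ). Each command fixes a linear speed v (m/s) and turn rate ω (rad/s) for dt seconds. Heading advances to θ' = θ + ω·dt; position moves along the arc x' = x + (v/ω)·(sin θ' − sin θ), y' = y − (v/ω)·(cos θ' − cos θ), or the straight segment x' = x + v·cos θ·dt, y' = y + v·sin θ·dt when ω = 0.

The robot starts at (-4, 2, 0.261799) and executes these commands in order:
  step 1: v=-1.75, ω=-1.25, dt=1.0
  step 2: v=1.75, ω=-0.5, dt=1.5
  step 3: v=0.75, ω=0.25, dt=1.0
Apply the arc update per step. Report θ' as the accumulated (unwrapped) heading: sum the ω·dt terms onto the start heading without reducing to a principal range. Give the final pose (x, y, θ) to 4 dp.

(-5.0347, -0.6742, -1.4882)

step 1: θ'=-0.9882 (R=1.4000) → pose (-5.5314, 2.5820, -0.9882)
step 2: θ'=-1.7382 (R=-3.5000) → pose (-5.0030, 0.0732, -1.7382)
step 3: θ'=-1.4882 (R=3.0000) → pose (-5.0347, -0.6742, -1.4882)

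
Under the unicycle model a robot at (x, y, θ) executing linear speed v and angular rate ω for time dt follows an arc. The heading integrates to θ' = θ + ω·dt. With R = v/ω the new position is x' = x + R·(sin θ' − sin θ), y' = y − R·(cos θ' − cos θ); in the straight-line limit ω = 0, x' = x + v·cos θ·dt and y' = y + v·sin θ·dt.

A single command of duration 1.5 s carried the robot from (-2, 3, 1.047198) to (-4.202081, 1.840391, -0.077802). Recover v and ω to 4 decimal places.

Δθ = -0.077802 − 1.047198 = -1.125000
ω = Δθ/dt = -1.125000/1.5 = -0.7500
R = Δx/(sin θ' − sin θ) = 2.3333
v = R·ω = 2.3333·-0.7500 = -1.7500

v = -1.7500, ω = -0.7500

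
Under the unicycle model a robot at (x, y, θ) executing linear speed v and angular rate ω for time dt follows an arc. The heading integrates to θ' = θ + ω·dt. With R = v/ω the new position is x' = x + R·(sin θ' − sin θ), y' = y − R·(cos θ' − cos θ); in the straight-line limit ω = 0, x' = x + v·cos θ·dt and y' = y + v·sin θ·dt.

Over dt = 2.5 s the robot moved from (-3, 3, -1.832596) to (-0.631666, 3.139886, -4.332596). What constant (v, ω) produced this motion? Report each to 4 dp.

Δθ = -4.332596 − -1.832596 = -2.500000
ω = Δθ/dt = -2.500000/2.5 = -1.0000
R = Δx/(sin θ' − sin θ) = 1.2500
v = R·ω = 1.2500·-1.0000 = -1.2500

v = -1.2500, ω = -1.0000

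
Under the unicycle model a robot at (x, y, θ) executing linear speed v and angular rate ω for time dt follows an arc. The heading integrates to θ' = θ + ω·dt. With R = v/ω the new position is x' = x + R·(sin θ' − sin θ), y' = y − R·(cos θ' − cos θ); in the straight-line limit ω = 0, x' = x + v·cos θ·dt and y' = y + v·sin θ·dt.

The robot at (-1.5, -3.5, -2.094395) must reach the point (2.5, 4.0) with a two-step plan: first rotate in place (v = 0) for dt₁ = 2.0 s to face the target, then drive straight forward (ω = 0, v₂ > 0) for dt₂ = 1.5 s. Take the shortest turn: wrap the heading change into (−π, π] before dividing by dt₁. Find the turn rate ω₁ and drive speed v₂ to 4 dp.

ω₁ = -1.5540, v₂ = 5.6667

heading to target = atan2(4−-3.5, 2.5−-1.5) = 1.0808
Δθ = wrap(1.0808 − -2.0944) = -3.1080; ω₁ = Δθ/dt₁ = -1.5540
distance = √((2.5−-1.5)² + (4−-3.5)²) = 8.5000; v₂ = distance/dt₂ = 5.6667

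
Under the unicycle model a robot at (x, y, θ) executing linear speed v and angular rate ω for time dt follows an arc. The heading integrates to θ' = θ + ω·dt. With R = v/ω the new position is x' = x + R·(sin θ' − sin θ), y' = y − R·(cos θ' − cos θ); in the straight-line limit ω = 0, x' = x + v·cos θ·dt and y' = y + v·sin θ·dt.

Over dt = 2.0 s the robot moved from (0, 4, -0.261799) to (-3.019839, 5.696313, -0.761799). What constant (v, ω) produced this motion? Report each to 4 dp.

v = -1.7500, ω = -0.2500

Δθ = -0.761799 − -0.261799 = -0.500000
ω = Δθ/dt = -0.500000/2.0 = -0.2500
R = Δx/(sin θ' − sin θ) = 7.0000
v = R·ω = 7.0000·-0.2500 = -1.7500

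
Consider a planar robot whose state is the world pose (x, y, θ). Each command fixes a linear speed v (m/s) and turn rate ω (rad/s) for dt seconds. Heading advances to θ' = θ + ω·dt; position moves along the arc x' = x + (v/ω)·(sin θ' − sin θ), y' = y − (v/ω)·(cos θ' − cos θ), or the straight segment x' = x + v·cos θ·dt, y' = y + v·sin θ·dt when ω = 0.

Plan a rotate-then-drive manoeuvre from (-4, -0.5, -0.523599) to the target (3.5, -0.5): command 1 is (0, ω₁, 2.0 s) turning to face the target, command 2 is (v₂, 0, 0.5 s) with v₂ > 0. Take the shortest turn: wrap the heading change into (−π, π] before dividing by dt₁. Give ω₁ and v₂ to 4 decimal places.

heading to target = atan2(-0.5−-0.5, 3.5−-4) = 0.0000
Δθ = wrap(0.0000 − -0.5236) = 0.5236; ω₁ = Δθ/dt₁ = 0.2618
distance = √((3.5−-4)² + (-0.5−-0.5)²) = 7.5000; v₂ = distance/dt₂ = 15.0000

ω₁ = 0.2618, v₂ = 15.0000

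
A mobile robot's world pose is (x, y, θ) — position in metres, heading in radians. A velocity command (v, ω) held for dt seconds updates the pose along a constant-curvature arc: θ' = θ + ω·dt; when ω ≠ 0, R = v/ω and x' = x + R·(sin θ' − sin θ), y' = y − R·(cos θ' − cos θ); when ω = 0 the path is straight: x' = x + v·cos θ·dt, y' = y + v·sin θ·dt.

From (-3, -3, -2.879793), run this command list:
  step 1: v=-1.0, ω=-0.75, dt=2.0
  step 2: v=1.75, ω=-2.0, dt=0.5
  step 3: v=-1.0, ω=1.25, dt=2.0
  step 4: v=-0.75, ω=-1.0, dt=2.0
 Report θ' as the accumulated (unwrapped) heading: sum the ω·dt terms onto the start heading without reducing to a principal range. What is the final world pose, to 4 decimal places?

(0.5142, -5.1426, -4.8798)

step 1: θ'=-4.3798 (R=1.3333) → pose (-1.3946, -3.8526, -4.3798)
step 2: θ'=-5.3798 (R=-0.8750) → pose (-1.2548, -3.0253, -5.3798)
step 3: θ'=-2.8798 (R=-0.8000) → pose (-0.4194, -4.2932, -2.8798)
step 4: θ'=-4.8798 (R=0.7500) → pose (0.5142, -5.1426, -4.8798)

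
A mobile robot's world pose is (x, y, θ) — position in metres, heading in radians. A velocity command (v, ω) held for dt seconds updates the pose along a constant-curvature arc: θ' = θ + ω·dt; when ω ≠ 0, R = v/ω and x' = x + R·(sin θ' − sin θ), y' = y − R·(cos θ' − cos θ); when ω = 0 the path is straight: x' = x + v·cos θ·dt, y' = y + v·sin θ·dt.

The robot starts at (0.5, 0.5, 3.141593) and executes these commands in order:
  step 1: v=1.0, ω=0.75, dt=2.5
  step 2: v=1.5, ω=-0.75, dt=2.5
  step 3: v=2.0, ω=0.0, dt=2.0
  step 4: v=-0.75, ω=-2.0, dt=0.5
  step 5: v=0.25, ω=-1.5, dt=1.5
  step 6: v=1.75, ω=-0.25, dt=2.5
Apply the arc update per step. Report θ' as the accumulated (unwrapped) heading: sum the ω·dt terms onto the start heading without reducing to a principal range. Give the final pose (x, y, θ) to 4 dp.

step 1: θ'=5.0166 (R=1.3333) → pose (-0.7721, -1.2327, 5.0166)
step 2: θ'=3.1416 (R=-2.0000) → pose (-2.6803, -3.8318, 3.1416)
step 3: θ'=3.1416 (straight) → pose (-6.6803, -3.8318, 3.1416)
step 4: θ'=2.1416 (R=0.3750) → pose (-6.3647, -4.0042, 2.1416)
step 5: θ'=-0.1084 (R=-0.1667) → pose (-6.2065, -3.7484, -0.1084)
step 6: θ'=-0.7334 (R=-7.0000) → pose (-2.2780, -5.5071, -0.7334)

(-2.2780, -5.5071, -0.7334)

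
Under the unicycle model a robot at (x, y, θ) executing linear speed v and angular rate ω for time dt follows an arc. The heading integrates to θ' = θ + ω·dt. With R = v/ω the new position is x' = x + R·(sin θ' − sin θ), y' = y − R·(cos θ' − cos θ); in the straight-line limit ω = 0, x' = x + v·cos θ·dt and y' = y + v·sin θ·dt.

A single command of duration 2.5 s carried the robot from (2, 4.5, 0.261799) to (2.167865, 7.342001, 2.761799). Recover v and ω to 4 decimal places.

v = 1.5000, ω = 1.0000

Δθ = 2.761799 − 0.261799 = 2.500000
ω = Δθ/dt = 2.500000/2.5 = 1.0000
R = −Δy/(cos θ' − cos θ) = 1.5000
v = R·ω = 1.5000·1.0000 = 1.5000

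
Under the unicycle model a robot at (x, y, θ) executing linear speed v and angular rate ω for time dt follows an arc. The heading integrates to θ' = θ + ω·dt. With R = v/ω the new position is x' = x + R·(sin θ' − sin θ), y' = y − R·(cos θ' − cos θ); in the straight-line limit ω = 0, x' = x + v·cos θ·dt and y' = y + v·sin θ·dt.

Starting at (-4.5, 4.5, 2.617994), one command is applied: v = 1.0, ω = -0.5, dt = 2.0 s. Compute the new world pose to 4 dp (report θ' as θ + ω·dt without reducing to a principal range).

(-5.4978, 6.1377, 1.6180)

θ' = 2.6180 + -0.5·2.0 = 1.6180
R = v/ω = 1.0/-0.5 = -2.0000
x' = -4.5 + -2.0000·(sin 1.6180 − sin 2.6180) = -5.4978
y' = 4.5 − -2.0000·(cos 1.6180 − cos 2.6180) = 6.1377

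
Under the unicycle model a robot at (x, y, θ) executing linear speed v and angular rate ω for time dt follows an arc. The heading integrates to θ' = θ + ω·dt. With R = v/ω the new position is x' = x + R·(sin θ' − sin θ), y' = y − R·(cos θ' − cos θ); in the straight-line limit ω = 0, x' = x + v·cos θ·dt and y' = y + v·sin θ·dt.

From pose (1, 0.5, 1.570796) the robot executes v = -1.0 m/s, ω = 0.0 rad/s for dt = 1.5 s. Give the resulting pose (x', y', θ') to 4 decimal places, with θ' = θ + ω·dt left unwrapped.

(1.0000, -1.0000, 1.5708)

θ' = 1.5708 + 0.0·1.5 = 1.5708
ω = 0 → straight: x' = 1 + -1.0·cos(1.5708)·1.5 = 1.0000
y' = 0.5 + -1.0·sin(1.5708)·1.5 = -1.0000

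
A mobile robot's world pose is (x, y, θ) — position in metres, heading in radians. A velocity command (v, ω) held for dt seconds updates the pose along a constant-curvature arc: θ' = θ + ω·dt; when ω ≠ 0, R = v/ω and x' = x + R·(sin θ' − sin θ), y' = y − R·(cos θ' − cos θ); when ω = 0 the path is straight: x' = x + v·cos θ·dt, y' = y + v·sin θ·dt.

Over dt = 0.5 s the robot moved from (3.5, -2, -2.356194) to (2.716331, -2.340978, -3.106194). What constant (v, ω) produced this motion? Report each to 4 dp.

Δθ = -3.106194 − -2.356194 = -0.750000
ω = Δθ/dt = -0.750000/0.5 = -1.5000
R = Δx/(sin θ' − sin θ) = -1.1667
v = R·ω = -1.1667·-1.5000 = 1.7500

v = 1.7500, ω = -1.5000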